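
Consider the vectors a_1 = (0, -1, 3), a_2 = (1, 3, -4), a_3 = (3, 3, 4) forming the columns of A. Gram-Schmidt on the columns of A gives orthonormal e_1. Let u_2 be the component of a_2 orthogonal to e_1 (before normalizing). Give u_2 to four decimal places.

a_1 = (0, -1, 3); ‖a_1‖ = 3.1623, so e_1 = (0.0000, -0.3162, 0.9487).
e_1·a_2 = 0.0000·1 + (-0.3162)·3 + 0.9487·(-4) = -4.7434.
u_2 = a_2 + 4.7434·e_1 = (1.0000, 1.5000, 0.5000).

u_2 = (1.0000, 1.5000, 0.5000)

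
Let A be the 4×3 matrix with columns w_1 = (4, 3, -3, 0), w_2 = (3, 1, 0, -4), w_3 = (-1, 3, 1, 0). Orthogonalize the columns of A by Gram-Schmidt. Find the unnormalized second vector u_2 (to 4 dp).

u_2 = (1.2353, -0.3235, 1.3235, -4.0000)

w_1 = (4, 3, -3, 0); ‖w_1‖ = 5.8310, so e_1 = (0.6860, 0.5145, -0.5145, 0.0000).
e_1·w_2 = 0.6860·3 + 0.5145·1 + (-0.5145)·0 + 0.0000·(-4) = 2.5725.
u_2 = w_2 − 2.5725·e_1 = (1.2353, -0.3235, 1.3235, -4.0000).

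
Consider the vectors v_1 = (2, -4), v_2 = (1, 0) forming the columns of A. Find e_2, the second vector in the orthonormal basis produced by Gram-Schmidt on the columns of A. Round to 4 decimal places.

e_2 = (0.8944, 0.4472)

v_1 = (2, -4); ‖v_1‖ = 4.4721, so e_1 = (0.4472, -0.8944).
e_1·v_2 = 0.4472·1 + (-0.8944)·0 = 0.4472.
u_2 = v_2 − 0.4472·e_1 = (0.8000, 0.4000).
‖u_2‖ = 0.8944, so e_2 = (0.8944, 0.4472).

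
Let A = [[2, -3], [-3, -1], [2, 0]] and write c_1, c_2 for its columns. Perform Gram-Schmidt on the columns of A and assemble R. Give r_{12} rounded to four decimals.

c_1 = (2, -3, 2); ‖c_1‖ = 4.1231, so q_1 = (0.4851, -0.7276, 0.4851).
r_{12} = q_1·c_2 = -0.7276.

r_{12} = -0.7276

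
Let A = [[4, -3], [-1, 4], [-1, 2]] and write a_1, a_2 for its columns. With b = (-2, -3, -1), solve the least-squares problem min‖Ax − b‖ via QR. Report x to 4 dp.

x = (-1.3131, -1.0909)

q_1 = a_1/‖a_1‖ = (4, -1, -1)/4.2426 = (0.9428, -0.2357, -0.2357).
r_{12} = q_1·a_2 = -4.2426.
u_2 = a_2 + 4.2426·q_1 = (1.0000, 3.0000, 1.0000).
‖u_2‖ = 3.3166, so q_2 = (0.3015, 0.9045, 0.3015).
Qᵀb = (-0.9428, -3.6181).
Back-substitute: x_2 = -3.6181/3.3166 = -1.0909.
x_1 = (-0.9428 + 4.2426·(-1.0909))/4.2426 = -1.3131.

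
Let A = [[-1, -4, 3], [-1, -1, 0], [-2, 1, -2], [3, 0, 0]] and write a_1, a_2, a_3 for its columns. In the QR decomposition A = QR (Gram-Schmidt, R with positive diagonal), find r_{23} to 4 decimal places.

r_{23} = -3.4042

e_1 = a_1/‖a_1‖ = (-1, -1, -2, 3)/3.8730 = (-0.2582, -0.2582, -0.5164, 0.7746).
r_{12} = e_1·a_2 = 0.7746.
u_2 = a_2 − 0.7746·e_1 = (-3.8000, -0.8000, 1.4000, -0.6000).
‖u_2‖ = 4.1713, so e_2 = (-0.9110, -0.1918, 0.3356, -0.1438).
r_{23} = e_2·a_3 = -3.4042.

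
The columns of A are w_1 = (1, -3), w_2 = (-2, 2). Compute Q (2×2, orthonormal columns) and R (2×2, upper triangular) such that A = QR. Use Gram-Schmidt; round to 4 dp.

w_1 = (1, -3); ‖w_1‖ = 3.1623, so e_1 = (0.3162, -0.9487).
e_1·w_2 = 0.3162·(-2) + (-0.9487)·2 = -2.5298.
u_2 = w_2 + 2.5298·e_1 = (-1.2000, -0.4000).
‖u_2‖ = 1.2649, so e_2 = (-0.9487, -0.3162).

Q = [[0.3162, -0.9487], [-0.9487, -0.3162]], R = [[3.1623, -2.5298], [0.0000, 1.2649]]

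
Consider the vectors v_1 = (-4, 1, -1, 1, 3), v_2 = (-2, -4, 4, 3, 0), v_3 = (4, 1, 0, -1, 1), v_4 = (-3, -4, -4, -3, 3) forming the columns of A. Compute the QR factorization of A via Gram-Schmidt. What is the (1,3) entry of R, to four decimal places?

v_1 = (-4, 1, -1, 1, 3); ‖v_1‖ = 5.2915, so q_1 = (-0.7559, 0.1890, -0.1890, 0.1890, 0.5669).
r_{13} = q_1·v_3 = -2.4568.

r_{13} = -2.4568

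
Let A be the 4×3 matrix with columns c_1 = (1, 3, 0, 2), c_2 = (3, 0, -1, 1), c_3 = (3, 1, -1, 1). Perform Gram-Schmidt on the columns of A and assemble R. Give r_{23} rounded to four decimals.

q_1 = c_1/‖c_1‖ = (1, 3, 0, 2)/3.7417 = (0.2673, 0.8018, 0.0000, 0.5345).
r_{12} = q_1·c_2 = 1.3363.
u_2 = c_2 − 1.3363·q_1 = (2.6429, -1.0714, -1.0000, 0.2857).
‖u_2‖ = 3.0355, so q_2 = (0.8706, -0.3530, -0.3294, 0.0941).
r_{23} = q_2·c_3 = 2.6825.

r_{23} = 2.6825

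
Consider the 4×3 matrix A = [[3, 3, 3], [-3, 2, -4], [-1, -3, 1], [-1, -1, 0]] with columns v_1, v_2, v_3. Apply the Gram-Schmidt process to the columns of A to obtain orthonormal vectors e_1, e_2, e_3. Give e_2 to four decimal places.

e_1 = v_1/‖v_1‖ = (3, -3, -1, -1)/4.4721 = (0.6708, -0.6708, -0.2236, -0.2236).
r_{12} = e_1·v_2 = 1.5652.
u_2 = v_2 − 1.5652·e_1 = (1.9500, 3.0500, -2.6500, -0.6500).
‖u_2‖ = 4.5332, so e_2 = (0.4302, 0.6728, -0.5846, -0.1434).

e_2 = (0.4302, 0.6728, -0.5846, -0.1434)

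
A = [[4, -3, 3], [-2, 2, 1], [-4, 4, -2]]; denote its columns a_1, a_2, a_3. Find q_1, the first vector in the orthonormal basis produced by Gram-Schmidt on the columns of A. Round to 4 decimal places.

q_1 = (0.6667, -0.3333, -0.6667)

q_1 = a_1/‖a_1‖ = (4, -2, -4)/6.0000 = (0.6667, -0.3333, -0.6667).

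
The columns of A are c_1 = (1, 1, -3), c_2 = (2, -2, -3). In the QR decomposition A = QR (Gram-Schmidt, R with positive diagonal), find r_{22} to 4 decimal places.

c_1 = (1, 1, -3); ‖c_1‖ = 3.3166, so q_1 = (0.3015, 0.3015, -0.9045).
q_1·c_2 = 0.3015·2 + 0.3015·(-2) + (-0.9045)·(-3) = 2.7136.
u_2 = c_2 − 2.7136·q_1 = (1.1818, -2.8182, -0.5455).
r_{22} = ‖u_2‖ = 3.1042.

r_{22} = 3.1042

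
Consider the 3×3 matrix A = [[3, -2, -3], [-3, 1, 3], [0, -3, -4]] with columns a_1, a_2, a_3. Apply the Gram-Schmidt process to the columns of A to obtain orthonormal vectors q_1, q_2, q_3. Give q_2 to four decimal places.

a_1 = (3, -3, 0); ‖a_1‖ = 4.2426, so q_1 = (0.7071, -0.7071, 0.0000).
q_1·a_2 = 0.7071·(-2) + (-0.7071)·1 + 0.0000·(-3) = -2.1213.
u_2 = a_2 + 2.1213·q_1 = (-0.5000, -0.5000, -3.0000).
‖u_2‖ = 3.0822, so q_2 = (-0.1622, -0.1622, -0.9733).

q_2 = (-0.1622, -0.1622, -0.9733)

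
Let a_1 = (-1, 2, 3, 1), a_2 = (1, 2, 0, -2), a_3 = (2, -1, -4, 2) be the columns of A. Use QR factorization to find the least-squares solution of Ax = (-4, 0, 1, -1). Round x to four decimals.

a_1 = (-1, 2, 3, 1); ‖a_1‖ = 3.8730, so q_1 = (-0.2582, 0.5164, 0.7746, 0.2582).
q_1·a_2 = (-0.2582)·1 + 0.5164·2 + 0.7746·0 + 0.2582·(-2) = 0.2582.
u_2 = a_2 − 0.2582·q_1 = (1.0667, 1.8667, -0.2000, -2.0667).
‖u_2‖ = 2.9889, so q_2 = (0.3569, 0.6245, -0.0669, -0.6915).
q_1·a_3 = (-0.2582)·2 + 0.5164·(-1) + 0.7746·(-4) + 0.2582·2 = -3.6148; q_2·a_3 = 0.3569·2 + 0.6245·(-1) + (-0.0669)·(-4) + (-0.6915)·2 = -1.0260.
u_3 = a_3 + 3.6148·q_1 + 1.0260·q_2 = (1.4328, 1.5075, -1.2687, 2.2239).
‖u_3‖ = 3.2986, so q_3 = (0.4344, 0.4570, -0.3846, 0.6742).
Qᵀb = (1.5492, -0.8030, -2.7963).
Back-substitute: x_3 = -2.7963/3.2986 = -0.8477.
x_2 = (-0.8030 + 1.0260·(-0.8477))/2.9889 = -0.5597.
x_1 = (1.5492 − 0.2582·(-0.5597) + 3.6148·(-0.8477))/3.8730 = -0.3539.

x = (-0.3539, -0.5597, -0.8477)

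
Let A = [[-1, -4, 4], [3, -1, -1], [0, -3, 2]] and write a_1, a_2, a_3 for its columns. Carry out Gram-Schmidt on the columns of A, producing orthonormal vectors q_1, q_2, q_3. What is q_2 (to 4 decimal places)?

q_2 = (-0.7663, -0.2554, -0.5895)

a_1 = (-1, 3, 0); ‖a_1‖ = 3.1623, so q_1 = (-0.3162, 0.9487, 0.0000).
q_1·a_2 = (-0.3162)·(-4) + 0.9487·(-1) + 0.0000·(-3) = 0.3162.
u_2 = a_2 − 0.3162·q_1 = (-3.9000, -1.3000, -3.0000).
‖u_2‖ = 5.0892, so q_2 = (-0.7663, -0.2554, -0.5895).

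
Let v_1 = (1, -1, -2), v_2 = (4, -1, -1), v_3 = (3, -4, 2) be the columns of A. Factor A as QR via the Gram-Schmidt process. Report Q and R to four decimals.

q_1 = v_1/‖v_1‖ = (1, -1, -2)/2.4495 = (0.4082, -0.4082, -0.8165).
r_{12} = q_1·v_2 = 2.8577.
u_2 = v_2 − 2.8577·q_1 = (2.8333, 0.1667, 1.3333).
‖u_2‖ = 3.1358, so q_2 = (0.9035, 0.0531, 0.4252).
r_{13} = q_1·v_3 = 1.2247; r_{23} = q_2·v_3 = 3.3484.
u_3 = v_3 − 1.2247·q_1 − 3.3484·q_2 = (-0.5254, -3.6780, 1.5763).
‖u_3‖ = 4.0359, so q_3 = (-0.1302, -0.9113, 0.3906).

Q = [[0.4082, 0.9035, -0.1302], [-0.4082, 0.0531, -0.9113], [-0.8165, 0.4252, 0.3906]], R = [[2.4495, 2.8577, 1.2247], [0.0000, 3.1358, 3.3484], [0.0000, 0.0000, 4.0359]]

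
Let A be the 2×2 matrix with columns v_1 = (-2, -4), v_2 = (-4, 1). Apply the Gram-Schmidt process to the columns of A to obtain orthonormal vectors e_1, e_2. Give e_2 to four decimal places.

e_2 = (-0.8944, 0.4472)

v_1 = (-2, -4); ‖v_1‖ = 4.4721, so e_1 = (-0.4472, -0.8944).
e_1·v_2 = (-0.4472)·(-4) + (-0.8944)·1 = 0.8944.
u_2 = v_2 − 0.8944·e_1 = (-3.6000, 1.8000).
‖u_2‖ = 4.0249, so e_2 = (-0.8944, 0.4472).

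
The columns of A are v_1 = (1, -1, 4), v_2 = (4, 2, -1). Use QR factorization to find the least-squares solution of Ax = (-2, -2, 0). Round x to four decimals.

x = (-0.0642, -0.5775)

q_1 = v_1/‖v_1‖ = (1, -1, 4)/4.2426 = (0.2357, -0.2357, 0.9428).
r_{12} = q_1·v_2 = -0.4714.
u_2 = v_2 + 0.4714·q_1 = (4.1111, 1.8889, -0.5556).
‖u_2‖ = 4.5583, so q_2 = (0.9019, 0.4144, -0.1219).
Qᵀb = (0.0000, -2.6326).
Back-substitute: x_2 = -2.6326/4.5583 = -0.5775.
x_1 = (0.0000 + 0.4714·(-0.5775))/4.2426 = -0.0642.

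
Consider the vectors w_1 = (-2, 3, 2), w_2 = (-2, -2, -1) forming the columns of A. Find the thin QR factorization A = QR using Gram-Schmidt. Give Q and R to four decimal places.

w_1 = (-2, 3, 2); ‖w_1‖ = 4.1231, so q_1 = (-0.4851, 0.7276, 0.4851).
q_1·w_2 = (-0.4851)·(-2) + 0.7276·(-2) + 0.4851·(-1) = -0.9701.
u_2 = w_2 + 0.9701·q_1 = (-2.4706, -1.2941, -0.5294).
‖u_2‖ = 2.8388, so q_2 = (-0.8703, -0.4559, -0.1865).

Q = [[-0.4851, -0.8703], [0.7276, -0.4559], [0.4851, -0.1865]], R = [[4.1231, -0.9701], [0.0000, 2.8388]]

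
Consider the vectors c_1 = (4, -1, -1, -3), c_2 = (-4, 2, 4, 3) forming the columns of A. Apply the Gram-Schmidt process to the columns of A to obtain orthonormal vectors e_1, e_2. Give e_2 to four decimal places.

e_2 = (0.1932, 0.2777, 0.9298, -0.1449)

c_1 = (4, -1, -1, -3); ‖c_1‖ = 5.1962, so e_1 = (0.7698, -0.1925, -0.1925, -0.5774).
e_1·c_2 = 0.7698·(-4) + (-0.1925)·2 + (-0.1925)·4 + (-0.5774)·3 = -5.9660.
u_2 = c_2 + 5.9660·e_1 = (0.5926, 0.8519, 2.8519, -0.4444).
‖u_2‖ = 3.0671, so e_2 = (0.1932, 0.2777, 0.9298, -0.1449).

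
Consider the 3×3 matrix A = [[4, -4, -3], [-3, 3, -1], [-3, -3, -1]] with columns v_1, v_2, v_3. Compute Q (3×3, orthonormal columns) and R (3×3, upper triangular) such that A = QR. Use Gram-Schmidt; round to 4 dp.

e_1 = v_1/‖v_1‖ = (4, -3, -3)/5.8310 = (0.6860, -0.5145, -0.5145).
r_{12} = e_1·v_2 = -2.7440.
u_2 = v_2 + 2.7440·e_1 = (-2.1176, 1.5882, -4.4118).
‖u_2‖ = 5.1450, so e_2 = (-0.4116, 0.3087, -0.8575).
r_{13} = e_1·v_3 = -1.0290; r_{23} = e_2·v_3 = 1.7836.
u_3 = v_3 + 1.0290·e_1 − 1.7836·e_2 = (-1.5600, -2.0800, 0.0000).
‖u_3‖ = 2.6000, so e_3 = (-0.6000, -0.8000, 0.0000).

Q = [[0.6860, -0.4116, -0.6000], [-0.5145, 0.3087, -0.8000], [-0.5145, -0.8575, 0.0000]], R = [[5.8310, -2.7440, -1.0290], [0.0000, 5.1450, 1.7836], [0.0000, 0.0000, 2.6000]]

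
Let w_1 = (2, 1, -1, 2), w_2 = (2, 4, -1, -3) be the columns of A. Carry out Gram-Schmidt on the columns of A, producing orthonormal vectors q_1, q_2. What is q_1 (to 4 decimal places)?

q_1 = (0.6325, 0.3162, -0.3162, 0.6325)

q_1 = w_1/‖w_1‖ = (2, 1, -1, 2)/3.1623 = (0.6325, 0.3162, -0.3162, 0.6325).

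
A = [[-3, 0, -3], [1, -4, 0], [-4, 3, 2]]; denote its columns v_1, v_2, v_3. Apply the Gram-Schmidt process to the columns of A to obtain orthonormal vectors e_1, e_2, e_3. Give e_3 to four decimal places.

v_1 = (-3, 1, -4); ‖v_1‖ = 5.0990, so e_1 = (-0.5883, 0.1961, -0.7845).
e_1·v_2 = (-0.5883)·0 + 0.1961·(-4) + (-0.7845)·3 = -3.1379.
u_2 = v_2 + 3.1379·e_1 = (-1.8462, -3.3846, 0.5385).
‖u_2‖ = 3.8928, so e_2 = (-0.4742, -0.8695, 0.1383).
e_1·v_3 = (-0.5883)·(-3) + 0.1961·0 + (-0.7845)·2 = 0.1961; e_2·v_3 = (-0.4742)·(-3) + (-0.8695)·0 + 0.1383·2 = 1.6994.
u_3 = v_3 − 0.1961·e_1 − 1.6994·e_2 = (-2.0787, 1.4391, 1.9188).
‖u_3‖ = 3.1739, so e_3 = (-0.6549, 0.4534, 0.6046).

e_3 = (-0.6549, 0.4534, 0.6046)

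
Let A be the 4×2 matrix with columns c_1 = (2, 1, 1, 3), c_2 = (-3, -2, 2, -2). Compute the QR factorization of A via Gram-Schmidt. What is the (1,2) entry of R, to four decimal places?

q_1 = c_1/‖c_1‖ = (2, 1, 1, 3)/3.8730 = (0.5164, 0.2582, 0.2582, 0.7746).
r_{12} = q_1·c_2 = -3.0984.

r_{12} = -3.0984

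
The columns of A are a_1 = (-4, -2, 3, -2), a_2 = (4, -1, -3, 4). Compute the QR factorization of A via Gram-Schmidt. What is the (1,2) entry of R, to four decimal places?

r_{12} = -5.3964

q_1 = a_1/‖a_1‖ = (-4, -2, 3, -2)/5.7446 = (-0.6963, -0.3482, 0.5222, -0.3482).
r_{12} = q_1·a_2 = -5.3964.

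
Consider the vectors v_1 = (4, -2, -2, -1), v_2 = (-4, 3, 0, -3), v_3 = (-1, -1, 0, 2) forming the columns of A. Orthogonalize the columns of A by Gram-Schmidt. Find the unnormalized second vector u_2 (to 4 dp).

u_2 = (-0.9600, 1.4800, -1.5200, -3.7600)

v_1 = (4, -2, -2, -1); ‖v_1‖ = 5.0000, so e_1 = (0.8000, -0.4000, -0.4000, -0.2000).
e_1·v_2 = 0.8000·(-4) + (-0.4000)·3 + (-0.4000)·0 + (-0.2000)·(-3) = -3.8000.
u_2 = v_2 + 3.8000·e_1 = (-0.9600, 1.4800, -1.5200, -3.7600).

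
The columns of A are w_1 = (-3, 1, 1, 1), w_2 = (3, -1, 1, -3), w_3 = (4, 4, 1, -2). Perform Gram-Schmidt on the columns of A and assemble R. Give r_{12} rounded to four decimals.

r_{12} = -3.4641

e_1 = w_1/‖w_1‖ = (-3, 1, 1, 1)/3.4641 = (-0.8660, 0.2887, 0.2887, 0.2887).
r_{12} = e_1·w_2 = -3.4641.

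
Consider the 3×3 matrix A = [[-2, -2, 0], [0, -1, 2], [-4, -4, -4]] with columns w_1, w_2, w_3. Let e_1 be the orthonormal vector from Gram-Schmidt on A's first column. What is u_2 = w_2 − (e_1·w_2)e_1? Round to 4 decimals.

e_1 = w_1/‖w_1‖ = (-2, 0, -4)/4.4721 = (-0.4472, 0.0000, -0.8944).
r_{12} = e_1·w_2 = 4.4721.
u_2 = w_2 − 4.4721·e_1 = (0.0000, -1.0000, 0.0000).

u_2 = (0.0000, -1.0000, 0.0000)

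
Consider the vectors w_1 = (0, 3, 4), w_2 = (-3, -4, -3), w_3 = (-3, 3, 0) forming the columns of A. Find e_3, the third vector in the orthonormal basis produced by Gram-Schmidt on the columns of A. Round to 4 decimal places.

e_3 = (-0.4229, 0.7249, -0.5437)

e_1 = w_1/‖w_1‖ = (0, 3, 4)/5.0000 = (0.0000, 0.6000, 0.8000).
r_{12} = e_1·w_2 = -4.8000.
u_2 = w_2 + 4.8000·e_1 = (-3.0000, -1.1200, 0.8400).
‖u_2‖ = 3.3106, so e_2 = (-0.9062, -0.3383, 0.2537).
r_{13} = e_1·w_3 = 1.8000; r_{23} = e_2·w_3 = 1.7036.
u_3 = w_3 − 1.8000·e_1 − 1.7036·e_2 = (-1.4562, 2.4964, -1.8723).
‖u_3‖ = 3.4435, so e_3 = (-0.4229, 0.7249, -0.5437).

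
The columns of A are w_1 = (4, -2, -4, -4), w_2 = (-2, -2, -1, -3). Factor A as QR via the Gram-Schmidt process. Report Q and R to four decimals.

e_1 = w_1/‖w_1‖ = (4, -2, -4, -4)/7.2111 = (0.5547, -0.2774, -0.5547, -0.5547).
r_{12} = e_1·w_2 = 1.6641.
u_2 = w_2 − 1.6641·e_1 = (-2.9231, -1.5385, -0.0769, -2.0769).
‖u_2‖ = 3.9027, so e_2 = (-0.7490, -0.3942, -0.0197, -0.5322).

Q = [[0.5547, -0.7490], [-0.2774, -0.3942], [-0.5547, -0.0197], [-0.5547, -0.5322]], R = [[7.2111, 1.6641], [0.0000, 3.9027]]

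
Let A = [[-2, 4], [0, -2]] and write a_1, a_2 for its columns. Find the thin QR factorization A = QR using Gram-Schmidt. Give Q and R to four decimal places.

Q = [[-1.0000, 0.0000], [0.0000, -1.0000]], R = [[2.0000, -4.0000], [0.0000, 2.0000]]

e_1 = a_1/‖a_1‖ = (-2, 0)/2.0000 = (-1.0000, 0.0000).
r_{12} = e_1·a_2 = -4.0000.
u_2 = a_2 + 4.0000·e_1 = (0.0000, -2.0000).
‖u_2‖ = 2.0000, so e_2 = (0.0000, -1.0000).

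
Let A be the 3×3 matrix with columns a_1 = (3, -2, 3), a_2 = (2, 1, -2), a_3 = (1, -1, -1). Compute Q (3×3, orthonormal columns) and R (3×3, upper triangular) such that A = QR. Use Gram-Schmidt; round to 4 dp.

Q = [[0.6396, 0.7653, -0.0718], [-0.4264, 0.2755, -0.8615], [0.6396, -0.5817, -0.5026]], R = [[4.6904, -0.4264, 0.4264], [0.0000, 2.9695, 1.0715], [0.0000, 0.0000, 1.2923]]

e_1 = a_1/‖a_1‖ = (3, -2, 3)/4.6904 = (0.6396, -0.4264, 0.6396).
r_{12} = e_1·a_2 = -0.4264.
u_2 = a_2 + 0.4264·e_1 = (2.2727, 0.8182, -1.7273).
‖u_2‖ = 2.9695, so e_2 = (0.7653, 0.2755, -0.5817).
r_{13} = e_1·a_3 = 0.4264; r_{23} = e_2·a_3 = 1.0715.
u_3 = a_3 − 0.4264·e_1 − 1.0715·e_2 = (-0.0928, -1.1134, -0.6495).
‖u_3‖ = 1.2923, so e_3 = (-0.0718, -0.8615, -0.5026).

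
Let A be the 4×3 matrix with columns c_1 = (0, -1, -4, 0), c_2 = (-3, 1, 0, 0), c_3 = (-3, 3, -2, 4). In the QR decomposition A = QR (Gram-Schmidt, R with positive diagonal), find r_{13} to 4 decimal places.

r_{13} = 1.2127

c_1 = (0, -1, -4, 0); ‖c_1‖ = 4.1231, so q_1 = (0.0000, -0.2425, -0.9701, 0.0000).
r_{13} = q_1·c_3 = 1.2127.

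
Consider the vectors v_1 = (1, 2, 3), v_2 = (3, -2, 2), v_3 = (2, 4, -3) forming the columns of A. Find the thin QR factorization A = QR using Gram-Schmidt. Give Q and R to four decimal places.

Q = [[0.2673, 0.6776, 0.6852], [0.5345, -0.6959, 0.4796], [0.8018, 0.2381, -0.5482]], R = [[3.7417, 1.3363, 0.2673], [0.0000, 3.9005, -2.1426], [0.0000, 0.0000, 4.9334]]

v_1 = (1, 2, 3); ‖v_1‖ = 3.7417, so q_1 = (0.2673, 0.5345, 0.8018).
q_1·v_2 = 0.2673·3 + 0.5345·(-2) + 0.8018·2 = 1.3363.
u_2 = v_2 − 1.3363·q_1 = (2.6429, -2.7143, 0.9286).
‖u_2‖ = 3.9005, so q_2 = (0.6776, -0.6959, 0.2381).
q_1·v_3 = 0.2673·2 + 0.5345·4 + 0.8018·(-3) = 0.2673; q_2·v_3 = 0.6776·2 + (-0.6959)·4 + 0.2381·(-3) = -2.1426.
u_3 = v_3 − 0.2673·q_1 + 2.1426·q_2 = (3.3803, 2.3662, -2.7042).
‖u_3‖ = 4.9334, so q_3 = (0.6852, 0.4796, -0.5482).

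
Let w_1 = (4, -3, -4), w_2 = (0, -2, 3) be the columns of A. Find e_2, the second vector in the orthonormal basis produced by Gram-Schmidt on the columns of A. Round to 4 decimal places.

e_2 = (0.1681, -0.7005, 0.6935)

w_1 = (4, -3, -4); ‖w_1‖ = 6.4031, so e_1 = (0.6247, -0.4685, -0.6247).
e_1·w_2 = 0.6247·0 + (-0.4685)·(-2) + (-0.6247)·3 = -0.9370.
u_2 = w_2 + 0.9370·e_1 = (0.5854, -2.4390, 2.4146).
‖u_2‖ = 3.4817, so e_2 = (0.1681, -0.7005, 0.6935).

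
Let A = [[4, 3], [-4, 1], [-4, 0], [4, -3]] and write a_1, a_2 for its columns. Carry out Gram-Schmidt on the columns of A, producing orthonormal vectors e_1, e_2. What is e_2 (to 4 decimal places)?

e_1 = a_1/‖a_1‖ = (4, -4, -4, 4)/8.0000 = (0.5000, -0.5000, -0.5000, 0.5000).
r_{12} = e_1·a_2 = -0.5000.
u_2 = a_2 + 0.5000·e_1 = (3.2500, 0.7500, -0.2500, -2.7500).
‖u_2‖ = 4.3301, so e_2 = (0.7506, 0.1732, -0.0577, -0.6351).

e_2 = (0.7506, 0.1732, -0.0577, -0.6351)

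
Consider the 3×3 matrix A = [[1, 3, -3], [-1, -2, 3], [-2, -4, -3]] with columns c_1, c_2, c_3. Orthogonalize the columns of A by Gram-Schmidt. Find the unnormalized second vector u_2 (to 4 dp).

u_2 = (0.8333, 0.1667, 0.3333)

c_1 = (1, -1, -2); ‖c_1‖ = 2.4495, so e_1 = (0.4082, -0.4082, -0.8165).
e_1·c_2 = 0.4082·3 + (-0.4082)·(-2) + (-0.8165)·(-4) = 5.3072.
u_2 = c_2 − 5.3072·e_1 = (0.8333, 0.1667, 0.3333).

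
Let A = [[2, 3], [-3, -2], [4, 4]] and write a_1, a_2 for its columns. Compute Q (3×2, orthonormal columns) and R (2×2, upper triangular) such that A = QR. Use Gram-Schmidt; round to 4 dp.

a_1 = (2, -3, 4); ‖a_1‖ = 5.3852, so q_1 = (0.3714, -0.5571, 0.7428).
q_1·a_2 = 0.3714·3 + (-0.5571)·(-2) + 0.7428·4 = 5.1995.
u_2 = a_2 − 5.1995·q_1 = (1.0690, 0.8966, 0.1379).
‖u_2‖ = 1.4020, so q_2 = (0.7625, 0.6395, 0.0984).

Q = [[0.3714, 0.7625], [-0.5571, 0.6395], [0.7428, 0.0984]], R = [[5.3852, 5.1995], [0.0000, 1.4020]]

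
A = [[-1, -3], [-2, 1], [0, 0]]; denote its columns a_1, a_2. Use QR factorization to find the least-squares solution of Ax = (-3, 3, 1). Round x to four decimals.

a_1 = (-1, -2, 0); ‖a_1‖ = 2.2361, so e_1 = (-0.4472, -0.8944, 0.0000).
e_1·a_2 = (-0.4472)·(-3) + (-0.8944)·1 + 0.0000·0 = 0.4472.
u_2 = a_2 − 0.4472·e_1 = (-2.8000, 1.4000, 0.0000).
‖u_2‖ = 3.1305, so e_2 = (-0.8944, 0.4472, 0.0000).
Qᵀb = (-1.3416, 4.0249).
Back-substitute: x_2 = 4.0249/3.1305 = 1.2857.
x_1 = (-1.3416 − 0.4472·1.2857)/2.2361 = -0.8571.

x = (-0.8571, 1.2857)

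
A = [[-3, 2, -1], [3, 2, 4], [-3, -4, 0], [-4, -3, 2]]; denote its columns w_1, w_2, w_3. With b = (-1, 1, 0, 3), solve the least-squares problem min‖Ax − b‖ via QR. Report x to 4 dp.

w_1 = (-3, 3, -3, -4); ‖w_1‖ = 6.5574, so e_1 = (-0.4575, 0.4575, -0.4575, -0.6100).
e_1·w_2 = (-0.4575)·2 + 0.4575·2 + (-0.4575)·(-4) + (-0.6100)·(-3) = 3.6600.
u_2 = w_2 − 3.6600·e_1 = (3.6744, 0.3256, -2.3256, -0.7674).
‖u_2‖ = 4.4277, so e_2 = (0.8299, 0.0735, -0.5252, -0.1733).
e_1·w_3 = (-0.4575)·(-1) + 0.4575·4 + (-0.4575)·0 + (-0.6100)·2 = 1.0675; e_2·w_3 = 0.8299·(-1) + 0.0735·4 + (-0.5252)·0 + (-0.1733)·2 = -0.8824.
u_3 = w_3 − 1.0675·e_1 + 0.8824·e_2 = (0.2206, 3.5765, 0.0249, 2.4982).
‖u_3‖ = 4.3683, so e_3 = (0.0505, 0.8187, 0.0057, 0.5719).
Qᵀb = (-0.9150, -1.2763, 2.4839).
Back-substitute: x_3 = 2.4839/4.3683 = 0.5686.
x_2 = (-1.2763 + 0.8824·0.5686)/4.4277 = -0.1749.
x_1 = (-0.9150 − 3.6600·(-0.1749) − 1.0675·0.5686)/6.5574 = -0.1345.

x = (-0.1345, -0.1749, 0.5686)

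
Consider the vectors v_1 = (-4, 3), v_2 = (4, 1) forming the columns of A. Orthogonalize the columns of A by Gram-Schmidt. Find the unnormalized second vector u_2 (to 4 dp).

u_2 = (1.9200, 2.5600)

v_1 = (-4, 3); ‖v_1‖ = 5.0000, so e_1 = (-0.8000, 0.6000).
e_1·v_2 = (-0.8000)·4 + 0.6000·1 = -2.6000.
u_2 = v_2 + 2.6000·e_1 = (1.9200, 2.5600).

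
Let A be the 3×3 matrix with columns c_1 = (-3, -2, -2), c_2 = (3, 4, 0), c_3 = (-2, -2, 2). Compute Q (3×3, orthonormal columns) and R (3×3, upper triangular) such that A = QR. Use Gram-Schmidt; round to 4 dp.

Q = [[-0.7276, 0.0000, -0.6860], [-0.4851, 0.7071, 0.5145], [-0.4851, -0.7071, 0.5145]], R = [[4.1231, -4.1231, 1.4552], [0.0000, 2.8284, -2.8284], [0.0000, 0.0000, 1.3720]]

c_1 = (-3, -2, -2); ‖c_1‖ = 4.1231, so q_1 = (-0.7276, -0.4851, -0.4851).
q_1·c_2 = (-0.7276)·3 + (-0.4851)·4 + (-0.4851)·0 = -4.1231.
u_2 = c_2 + 4.1231·q_1 = (0.0000, 2.0000, -2.0000).
‖u_2‖ = 2.8284, so q_2 = (0.0000, 0.7071, -0.7071).
q_1·c_3 = (-0.7276)·(-2) + (-0.4851)·(-2) + (-0.4851)·2 = 1.4552; q_2·c_3 = 0.0000·(-2) + 0.7071·(-2) + (-0.7071)·2 = -2.8284.
u_3 = c_3 − 1.4552·q_1 + 2.8284·q_2 = (-0.9412, 0.7059, 0.7059).
‖u_3‖ = 1.3720, so q_3 = (-0.6860, 0.5145, 0.5145).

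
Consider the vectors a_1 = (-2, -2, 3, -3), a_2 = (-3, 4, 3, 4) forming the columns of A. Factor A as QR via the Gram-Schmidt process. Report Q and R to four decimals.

q_1 = a_1/‖a_1‖ = (-2, -2, 3, -3)/5.0990 = (-0.3922, -0.3922, 0.5883, -0.5883).
r_{12} = q_1·a_2 = -0.9806.
u_2 = a_2 + 0.9806·q_1 = (-3.3846, 3.6154, 3.5769, 3.4231).
‖u_2‖ = 7.0027, so q_2 = (-0.4833, 0.5163, 0.5108, 0.4888).

Q = [[-0.3922, -0.4833], [-0.3922, 0.5163], [0.5883, 0.5108], [-0.5883, 0.4888]], R = [[5.0990, -0.9806], [0.0000, 7.0027]]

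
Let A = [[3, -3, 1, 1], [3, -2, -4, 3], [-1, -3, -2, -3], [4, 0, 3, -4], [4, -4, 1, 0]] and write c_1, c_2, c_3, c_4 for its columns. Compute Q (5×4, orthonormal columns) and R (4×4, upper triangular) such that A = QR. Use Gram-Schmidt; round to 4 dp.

q_1 = c_1/‖c_1‖ = (3, 3, -1, 4, 4)/7.1414 = (0.4201, 0.4201, -0.1400, 0.5601, 0.5601).
r_{12} = q_1·c_2 = -3.9208.
u_2 = c_2 + 3.9208·q_1 = (-1.3529, -0.3529, -3.5490, 2.1961, -1.8039).
‖u_2‖ = 4.7568, so q_2 = (-0.2844, -0.0742, -0.7461, 0.4617, -0.3792).
r_{13} = q_1·c_3 = 1.2603; r_{23} = q_2·c_3 = 2.5103.
u_3 = c_3 − 1.2603·q_1 − 2.5103·q_2 = (1.1846, -4.3432, 0.0494, 1.1352, 1.2461).
‖u_3‖ = 4.8073, so q_3 = (0.2464, -0.9035, 0.0103, 0.2361, 0.2592).
r_{14} = q_1·c_4 = -0.1400; r_{24} = q_2·c_4 = -0.1154; r_{34} = q_3·c_4 = -3.4393.
u_4 = c_4 + 0.1400·q_1 + 0.1154·q_2 + 3.4393·q_3 = (1.8735, -0.0570, -3.0704, -3.0561, 0.9262).
‖u_4‖ = 4.8102, so q_4 = (0.3895, -0.0118, -0.6383, -0.6353, 0.1925).

Q = [[0.4201, -0.2844, 0.2464, 0.3895], [0.4201, -0.0742, -0.9035, -0.0118], [-0.1400, -0.7461, 0.0103, -0.6383], [0.5601, 0.4617, 0.2361, -0.6353], [0.5601, -0.3792, 0.2592, 0.1925]], R = [[7.1414, -3.9208, 1.2603, -0.1400], [0.0000, 4.7568, 2.5103, -0.1154], [0.0000, 0.0000, 4.8073, -3.4393], [0.0000, 0.0000, 0.0000, 4.8102]]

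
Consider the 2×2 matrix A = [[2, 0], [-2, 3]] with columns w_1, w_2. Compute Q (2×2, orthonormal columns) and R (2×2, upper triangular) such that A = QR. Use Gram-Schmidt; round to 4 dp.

w_1 = (2, -2); ‖w_1‖ = 2.8284, so e_1 = (0.7071, -0.7071).
e_1·w_2 = 0.7071·0 + (-0.7071)·3 = -2.1213.
u_2 = w_2 + 2.1213·e_1 = (1.5000, 1.5000).
‖u_2‖ = 2.1213, so e_2 = (0.7071, 0.7071).

Q = [[0.7071, 0.7071], [-0.7071, 0.7071]], R = [[2.8284, -2.1213], [0.0000, 2.1213]]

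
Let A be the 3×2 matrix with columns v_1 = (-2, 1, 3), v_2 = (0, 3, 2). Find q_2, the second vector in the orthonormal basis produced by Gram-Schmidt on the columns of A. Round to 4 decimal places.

q_2 = (0.4787, 0.8776, 0.0266)

q_1 = v_1/‖v_1‖ = (-2, 1, 3)/3.7417 = (-0.5345, 0.2673, 0.8018).
r_{12} = q_1·v_2 = 2.4054.
u_2 = v_2 − 2.4054·q_1 = (1.2857, 2.3571, 0.0714).
‖u_2‖ = 2.6859, so q_2 = (0.4787, 0.8776, 0.0266).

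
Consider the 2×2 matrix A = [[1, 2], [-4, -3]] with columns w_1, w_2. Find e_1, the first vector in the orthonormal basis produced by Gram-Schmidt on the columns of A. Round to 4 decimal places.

e_1 = (0.2425, -0.9701)

w_1 = (1, -4); ‖w_1‖ = 4.1231, so e_1 = (0.2425, -0.9701).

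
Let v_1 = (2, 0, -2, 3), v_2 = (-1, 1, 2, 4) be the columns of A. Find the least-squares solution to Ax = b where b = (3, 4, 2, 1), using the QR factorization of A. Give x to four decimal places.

x = (0.1657, 0.3639)

e_1 = v_1/‖v_1‖ = (2, 0, -2, 3)/4.1231 = (0.4851, 0.0000, -0.4851, 0.7276).
r_{12} = e_1·v_2 = 1.4552.
u_2 = v_2 − 1.4552·e_1 = (-1.7059, 1.0000, 2.7059, 2.9412).
‖u_2‖ = 4.4590, so e_2 = (-0.3826, 0.2243, 0.6068, 0.6596).
Qᵀb = (1.2127, 1.6226).
Back-substitute: x_2 = 1.6226/4.4590 = 0.3639.
x_1 = (1.2127 − 1.4552·0.3639)/4.1231 = 0.1657.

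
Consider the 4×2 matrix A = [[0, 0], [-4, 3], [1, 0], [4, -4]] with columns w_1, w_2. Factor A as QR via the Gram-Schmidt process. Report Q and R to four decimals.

Q = [[0.0000, 0.0000], [-0.6963, -0.3534], [0.1741, 0.7612], [0.6963, -0.5437]], R = [[5.7446, -4.8742], [0.0000, 1.1146]]

e_1 = w_1/‖w_1‖ = (0, -4, 1, 4)/5.7446 = (0.0000, -0.6963, 0.1741, 0.6963).
r_{12} = e_1·w_2 = -4.8742.
u_2 = w_2 + 4.8742·e_1 = (0.0000, -0.3939, 0.8485, -0.6061).
‖u_2‖ = 1.1146, so e_2 = (0.0000, -0.3534, 0.7612, -0.5437).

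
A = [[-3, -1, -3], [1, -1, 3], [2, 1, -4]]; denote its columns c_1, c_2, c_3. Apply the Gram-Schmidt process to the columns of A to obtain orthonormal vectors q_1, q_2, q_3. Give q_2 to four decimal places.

q_1 = c_1/‖c_1‖ = (-3, 1, 2)/3.7417 = (-0.8018, 0.2673, 0.5345).
r_{12} = q_1·c_2 = 1.0690.
u_2 = c_2 − 1.0690·q_1 = (-0.1429, -1.2857, 0.4286).
‖u_2‖ = 1.3628, so q_2 = (-0.1048, -0.9435, 0.3145).

q_2 = (-0.1048, -0.9435, 0.3145)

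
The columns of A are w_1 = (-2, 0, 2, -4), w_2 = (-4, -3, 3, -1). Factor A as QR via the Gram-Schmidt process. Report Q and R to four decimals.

Q = [[-0.4082, -0.5392], [0.0000, -0.6470], [0.4082, 0.3235], [-0.8165, 0.4313]], R = [[4.8990, 3.6742], [0.0000, 4.6368]]

q_1 = w_1/‖w_1‖ = (-2, 0, 2, -4)/4.8990 = (-0.4082, 0.0000, 0.4082, -0.8165).
r_{12} = q_1·w_2 = 3.6742.
u_2 = w_2 − 3.6742·q_1 = (-2.5000, -3.0000, 1.5000, 2.0000).
‖u_2‖ = 4.6368, so q_2 = (-0.5392, -0.6470, 0.3235, 0.4313).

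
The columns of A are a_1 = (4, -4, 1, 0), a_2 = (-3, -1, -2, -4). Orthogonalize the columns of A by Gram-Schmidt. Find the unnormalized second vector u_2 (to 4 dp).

u_2 = (-1.7879, -2.2121, -1.6970, -4.0000)

a_1 = (4, -4, 1, 0); ‖a_1‖ = 5.7446, so e_1 = (0.6963, -0.6963, 0.1741, 0.0000).
e_1·a_2 = 0.6963·(-3) + (-0.6963)·(-1) + 0.1741·(-2) + 0.0000·(-4) = -1.7408.
u_2 = a_2 + 1.7408·e_1 = (-1.7879, -2.2121, -1.6970, -4.0000).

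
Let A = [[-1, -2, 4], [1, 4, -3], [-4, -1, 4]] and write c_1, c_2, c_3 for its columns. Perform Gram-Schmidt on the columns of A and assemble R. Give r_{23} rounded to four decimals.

r_{23} = -2.8556

q_1 = c_1/‖c_1‖ = (-1, 1, -4)/4.2426 = (-0.2357, 0.2357, -0.9428).
r_{12} = q_1·c_2 = 2.3570.
u_2 = c_2 − 2.3570·q_1 = (-1.4444, 3.4444, 1.2222).
‖u_2‖ = 3.9299, so q_2 = (-0.3675, 0.8765, 0.3110).
r_{23} = q_2·c_3 = -2.8556.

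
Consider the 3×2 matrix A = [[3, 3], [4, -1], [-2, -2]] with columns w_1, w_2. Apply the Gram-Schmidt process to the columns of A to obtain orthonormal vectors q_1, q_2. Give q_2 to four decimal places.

q_2 = (0.6180, -0.6695, -0.4120)

q_1 = w_1/‖w_1‖ = (3, 4, -2)/5.3852 = (0.5571, 0.7428, -0.3714).
r_{12} = q_1·w_2 = 1.6713.
u_2 = w_2 − 1.6713·q_1 = (2.0690, -2.2414, -1.3793).
‖u_2‖ = 3.3477, so q_2 = (0.6180, -0.6695, -0.4120).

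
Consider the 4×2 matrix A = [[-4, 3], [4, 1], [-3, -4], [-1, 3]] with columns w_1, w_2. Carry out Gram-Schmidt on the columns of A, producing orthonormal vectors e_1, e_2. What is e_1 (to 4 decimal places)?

e_1 = (-0.6172, 0.6172, -0.4629, -0.1543)

w_1 = (-4, 4, -3, -1); ‖w_1‖ = 6.4807, so e_1 = (-0.6172, 0.6172, -0.4629, -0.1543).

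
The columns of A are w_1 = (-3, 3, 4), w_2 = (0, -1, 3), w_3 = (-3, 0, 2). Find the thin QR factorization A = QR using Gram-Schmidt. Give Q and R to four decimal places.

w_1 = (-3, 3, 4); ‖w_1‖ = 5.8310, so q_1 = (-0.5145, 0.5145, 0.6860).
q_1·w_2 = (-0.5145)·0 + 0.5145·(-1) + 0.6860·3 = 1.5435.
u_2 = w_2 − 1.5435·q_1 = (0.7941, -1.7941, 1.9412).
‖u_2‖ = 2.7600, so q_2 = (0.2877, -0.6500, 0.7033).
q_1·w_3 = (-0.5145)·(-3) + 0.5145·0 + 0.6860·2 = 2.9155; q_2·w_3 = 0.2877·(-3) + (-0.6500)·0 + 0.7033·2 = 0.5435.
u_3 = w_3 − 2.9155·q_1 − 0.5435·q_2 = (-1.6564, -1.1467, -0.3822).
‖u_3‖ = 2.0505, so q_3 = (-0.8078, -0.5592, -0.1864).

Q = [[-0.5145, 0.2877, -0.8078], [0.5145, -0.6500, -0.5592], [0.6860, 0.7033, -0.1864]], R = [[5.8310, 1.5435, 2.9155], [0.0000, 2.7600, 0.5435], [0.0000, 0.0000, 2.0505]]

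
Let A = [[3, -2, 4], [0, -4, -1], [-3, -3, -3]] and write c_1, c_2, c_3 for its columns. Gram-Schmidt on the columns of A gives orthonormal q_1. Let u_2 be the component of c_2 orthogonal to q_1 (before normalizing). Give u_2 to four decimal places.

q_1 = c_1/‖c_1‖ = (3, 0, -3)/4.2426 = (0.7071, 0.0000, -0.7071).
r_{12} = q_1·c_2 = 0.7071.
u_2 = c_2 − 0.7071·q_1 = (-2.5000, -4.0000, -2.5000).

u_2 = (-2.5000, -4.0000, -2.5000)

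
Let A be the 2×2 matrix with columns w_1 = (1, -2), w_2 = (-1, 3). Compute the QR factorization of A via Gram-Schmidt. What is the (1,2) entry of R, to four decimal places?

w_1 = (1, -2); ‖w_1‖ = 2.2361, so e_1 = (0.4472, -0.8944).
r_{12} = e_1·w_2 = -3.1305.

r_{12} = -3.1305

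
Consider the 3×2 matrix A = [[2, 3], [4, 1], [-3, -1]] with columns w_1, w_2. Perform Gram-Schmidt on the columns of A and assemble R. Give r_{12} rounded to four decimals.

r_{12} = 2.4140

w_1 = (2, 4, -3); ‖w_1‖ = 5.3852, so q_1 = (0.3714, 0.7428, -0.5571).
r_{12} = q_1·w_2 = 2.4140.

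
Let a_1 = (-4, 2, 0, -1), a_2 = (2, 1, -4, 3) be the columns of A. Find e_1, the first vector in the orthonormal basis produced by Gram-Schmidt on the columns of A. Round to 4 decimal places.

e_1 = (-0.8729, 0.4364, 0.0000, -0.2182)

a_1 = (-4, 2, 0, -1); ‖a_1‖ = 4.5826, so e_1 = (-0.8729, 0.4364, 0.0000, -0.2182).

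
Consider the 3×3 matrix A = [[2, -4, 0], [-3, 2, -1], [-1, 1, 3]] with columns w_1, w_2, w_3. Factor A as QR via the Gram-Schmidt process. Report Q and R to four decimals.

w_1 = (2, -3, -1); ‖w_1‖ = 3.7417, so e_1 = (0.5345, -0.8018, -0.2673).
e_1·w_2 = 0.5345·(-4) + (-0.8018)·2 + (-0.2673)·1 = -4.0089.
u_2 = w_2 + 4.0089·e_1 = (-1.8571, -1.2143, -0.0714).
‖u_2‖ = 2.2200, so e_2 = (-0.8365, -0.5470, -0.0322).
e_1·w_3 = 0.5345·0 + (-0.8018)·(-1) + (-0.2673)·3 = 0.0000; e_2·w_3 = (-0.8365)·0 + (-0.5470)·(-1) + (-0.0322)·3 = 0.4504.
u_3 = w_3 + 0.0000·e_1 − 0.4504·e_2 = (0.3768, -0.7536, 3.0145).
‖u_3‖ = 3.1300, so e_3 = (0.1204, -0.2408, 0.9631).

Q = [[0.5345, -0.8365, 0.1204], [-0.8018, -0.5470, -0.2408], [-0.2673, -0.0322, 0.9631]], R = [[3.7417, -4.0089, 0.0000], [0.0000, 2.2200, 0.4504], [0.0000, 0.0000, 3.1300]]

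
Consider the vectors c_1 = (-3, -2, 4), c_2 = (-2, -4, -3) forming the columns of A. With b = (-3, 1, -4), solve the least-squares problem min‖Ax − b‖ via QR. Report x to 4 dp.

x = (-0.3453, 0.5066)

q_1 = c_1/‖c_1‖ = (-3, -2, 4)/5.3852 = (-0.5571, -0.3714, 0.7428).
r_{12} = q_1·c_2 = 0.3714.
u_2 = c_2 − 0.3714·q_1 = (-1.7931, -3.8621, -3.2759).
‖u_2‖ = 5.3723, so q_2 = (-0.3338, -0.7189, -0.6098).
Qᵀb = (-1.6713, 2.7215).
Back-substitute: x_2 = 2.7215/5.3723 = 0.5066.
x_1 = (-1.6713 − 0.3714·0.5066)/5.3852 = -0.3453.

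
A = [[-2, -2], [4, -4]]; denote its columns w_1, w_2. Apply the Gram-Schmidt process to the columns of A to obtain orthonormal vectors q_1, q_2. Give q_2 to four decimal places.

q_1 = w_1/‖w_1‖ = (-2, 4)/4.4721 = (-0.4472, 0.8944).
r_{12} = q_1·w_2 = -2.6833.
u_2 = w_2 + 2.6833·q_1 = (-3.2000, -1.6000).
‖u_2‖ = 3.5777, so q_2 = (-0.8944, -0.4472).

q_2 = (-0.8944, -0.4472)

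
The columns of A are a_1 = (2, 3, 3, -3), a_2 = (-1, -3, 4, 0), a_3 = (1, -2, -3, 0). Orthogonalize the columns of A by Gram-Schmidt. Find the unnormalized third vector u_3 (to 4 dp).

u_3 = (1.5689, -1.5267, -0.7528, -1.2335)

a_1 = (2, 3, 3, -3); ‖a_1‖ = 5.5678, so q_1 = (0.3592, 0.5388, 0.5388, -0.5388).
q_1·a_2 = 0.3592·(-1) + 0.5388·(-3) + 0.5388·4 + (-0.5388)·0 = 0.1796.
u_2 = a_2 − 0.1796·q_1 = (-1.0645, -3.0968, 3.9032, 0.0968).
‖u_2‖ = 5.0959, so q_2 = (-0.2089, -0.6077, 0.7660, 0.0190).
q_1·a_3 = 0.3592·1 + 0.5388·(-2) + 0.5388·(-3) + (-0.5388)·0 = -2.3349; q_2·a_3 = (-0.2089)·1 + (-0.6077)·(-2) + 0.7660·(-3) + 0.0190·0 = -1.2914.
u_3 = a_3 + 2.3349·q_1 + 1.2914·q_2 = (1.5689, -1.5267, -0.7528, -1.2335).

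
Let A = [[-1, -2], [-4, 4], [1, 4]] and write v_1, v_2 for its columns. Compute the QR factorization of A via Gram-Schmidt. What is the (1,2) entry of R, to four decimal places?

r_{12} = -2.3570

v_1 = (-1, -4, 1); ‖v_1‖ = 4.2426, so q_1 = (-0.2357, -0.9428, 0.2357).
r_{12} = q_1·v_2 = -2.3570.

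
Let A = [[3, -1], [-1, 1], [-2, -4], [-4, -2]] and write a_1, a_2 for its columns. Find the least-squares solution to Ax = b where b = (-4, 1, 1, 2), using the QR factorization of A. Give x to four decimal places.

x = (-0.9109, 0.3605)

e_1 = a_1/‖a_1‖ = (3, -1, -2, -4)/5.4772 = (0.5477, -0.1826, -0.3651, -0.7303).
r_{12} = e_1·a_2 = 2.1909.
u_2 = a_2 − 2.1909·e_1 = (-2.2000, 1.4000, -3.2000, -0.4000).
‖u_2‖ = 4.1473, so e_2 = (-0.5305, 0.3376, -0.7716, -0.0964).
Qᵀb = (-4.1992, 1.4950).
Back-substitute: x_2 = 1.4950/4.1473 = 0.3605.
x_1 = (-4.1992 − 2.1909·0.3605)/5.4772 = -0.9109.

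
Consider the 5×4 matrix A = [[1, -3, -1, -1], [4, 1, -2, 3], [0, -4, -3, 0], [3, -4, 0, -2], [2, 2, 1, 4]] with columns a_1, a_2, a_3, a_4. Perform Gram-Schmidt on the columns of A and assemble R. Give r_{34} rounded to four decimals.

a_1 = (1, 4, 0, 3, 2); ‖a_1‖ = 5.4772, so e_1 = (0.1826, 0.7303, 0.0000, 0.5477, 0.3651).
e_1·a_2 = 0.1826·(-3) + 0.7303·1 + 0.0000·(-4) + 0.5477·(-4) + 0.3651·2 = -1.2780.
u_2 = a_2 + 1.2780·e_1 = (-2.7667, 1.9333, -4.0000, -3.3000, 2.4667).
‖u_2‖ = 6.6608, so e_2 = (-0.4154, 0.2903, -0.6005, -0.4954, 0.3703).
e_1·a_3 = 0.1826·(-1) + 0.7303·(-2) + 0.0000·(-3) + 0.5477·0 + 0.3651·1 = -1.2780; e_2·a_3 = (-0.4154)·(-1) + 0.2903·(-2) + (-0.6005)·(-3) + (-0.4954)·0 + 0.3703·1 = 2.0068.
u_3 = a_3 + 1.2780·e_1 − 2.0068·e_2 = (0.0669, -1.6491, -1.7949, 1.6942, 0.7235).
‖u_3‖ = 3.0561, so e_3 = (0.0219, -0.5396, -0.5873, 0.5544, 0.2367).
r_{34} = e_3·a_4 = -1.8025.

r_{34} = -1.8025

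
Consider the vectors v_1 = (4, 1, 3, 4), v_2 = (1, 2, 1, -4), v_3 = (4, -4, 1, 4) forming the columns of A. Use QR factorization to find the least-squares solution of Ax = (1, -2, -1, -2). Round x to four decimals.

v_1 = (4, 1, 3, 4); ‖v_1‖ = 6.4807, so q_1 = (0.6172, 0.1543, 0.4629, 0.6172).
q_1·v_2 = 0.6172·1 + 0.1543·2 + 0.4629·1 + 0.6172·(-4) = -1.0801.
u_2 = v_2 + 1.0801·q_1 = (1.6667, 2.1667, 1.5000, -3.3333).
‖u_2‖ = 4.5644, so q_2 = (0.3651, 0.4747, 0.3286, -0.7303).
q_1·v_3 = 0.6172·4 + 0.1543·(-4) + 0.4629·1 + 0.6172·4 = 4.7834; q_2·v_3 = 0.3651·4 + 0.4747·(-4) + 0.3286·1 + (-0.7303)·4 = -3.0307.
u_3 = v_3 − 4.7834·q_1 + 3.0307·q_2 = (2.1543, -3.2994, -0.2183, -1.1657).
‖u_3‖ = 4.1151, so q_3 = (0.5235, -0.8018, -0.0530, -0.2833).
Qᵀb = (-1.3887, 0.5477, 2.7467).
Back-substitute: x_3 = 2.7467/4.1151 = 0.6675.
x_2 = (0.5477 + 3.0307·0.6675)/4.5644 = 0.5632.
x_1 = (-1.3887 + 1.0801·0.5632 − 4.7834·0.6675)/6.4807 = -0.6131.

x = (-0.6131, 0.5632, 0.6675)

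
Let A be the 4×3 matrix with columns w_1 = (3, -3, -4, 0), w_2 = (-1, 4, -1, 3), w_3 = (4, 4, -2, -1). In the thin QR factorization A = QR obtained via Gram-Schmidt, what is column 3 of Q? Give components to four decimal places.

e_3 = (0.6344, 0.5652, 0.0519, -0.5248)

e_1 = w_1/‖w_1‖ = (3, -3, -4, 0)/5.8310 = (0.5145, -0.5145, -0.6860, 0.0000).
r_{12} = e_1·w_2 = -1.8865.
u_2 = w_2 + 1.8865·e_1 = (-0.0294, 3.0294, -2.2941, 3.0000).
‖u_2‖ = 4.8416, so e_2 = (-0.0061, 0.6257, -0.4738, 0.6196).
r_{13} = e_1·w_3 = 1.3720; r_{23} = e_2·w_3 = 2.8066.
u_3 = w_3 − 1.3720·e_1 − 2.8066·e_2 = (3.3112, 2.9498, 0.2710, -2.7390).
‖u_3‖ = 5.2193, so e_3 = (0.6344, 0.5652, 0.0519, -0.5248).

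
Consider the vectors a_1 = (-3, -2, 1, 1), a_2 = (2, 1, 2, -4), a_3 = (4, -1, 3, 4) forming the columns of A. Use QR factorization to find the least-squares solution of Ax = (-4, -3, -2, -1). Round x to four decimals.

x = (0.7703, -0.1926, -0.5064)

q_1 = a_1/‖a_1‖ = (-3, -2, 1, 1)/3.8730 = (-0.7746, -0.5164, 0.2582, 0.2582).
r_{12} = q_1·a_2 = -2.5820.
u_2 = a_2 + 2.5820·q_1 = (0.0000, -0.3333, 2.6667, -3.3333).
‖u_2‖ = 4.2817, so q_2 = (0.0000, -0.0778, 0.6228, -0.7785).
r_{13} = q_1·a_3 = -0.7746; r_{23} = q_2·a_3 = -1.1677.
u_3 = a_3 + 0.7746·q_1 + 1.1677·q_2 = (3.4000, -1.4909, 3.9273, 3.2909).
‖u_3‖ = 6.3274, so q_3 = (0.5373, -0.2356, 0.6207, 0.5201).
Qᵀb = (3.8730, -0.2335, -3.2039).
Back-substitute: x_3 = -3.2039/6.3274 = -0.5064.
x_2 = (-0.2335 + 1.1677·(-0.5064))/4.2817 = -0.1926.
x_1 = (3.8730 + 2.5820·(-0.1926) + 0.7746·(-0.5064))/3.8730 = 0.7703.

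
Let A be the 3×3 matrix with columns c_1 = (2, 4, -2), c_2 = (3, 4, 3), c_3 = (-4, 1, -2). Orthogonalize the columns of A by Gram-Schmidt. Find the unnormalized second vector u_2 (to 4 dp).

c_1 = (2, 4, -2); ‖c_1‖ = 4.8990, so q_1 = (0.4082, 0.8165, -0.4082).
q_1·c_2 = 0.4082·3 + 0.8165·4 + (-0.4082)·3 = 3.2660.
u_2 = c_2 − 3.2660·q_1 = (1.6667, 1.3333, 4.3333).

u_2 = (1.6667, 1.3333, 4.3333)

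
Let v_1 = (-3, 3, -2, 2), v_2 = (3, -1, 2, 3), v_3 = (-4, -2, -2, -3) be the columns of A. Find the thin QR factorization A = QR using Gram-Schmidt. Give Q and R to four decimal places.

Q = [[-0.5883, 0.4218, -0.5091], [0.5883, 0.0352, -0.7928], [-0.3922, 0.2812, -0.1085], [0.3922, 0.8612, 0.3171]], R = [[5.0990, -1.9612, 0.7845], [0.0000, 4.3765, -4.9038], [0.0000, 0.0000, 2.8874]]

v_1 = (-3, 3, -2, 2); ‖v_1‖ = 5.0990, so q_1 = (-0.5883, 0.5883, -0.3922, 0.3922).
q_1·v_2 = (-0.5883)·3 + 0.5883·(-1) + (-0.3922)·2 + 0.3922·3 = -1.9612.
u_2 = v_2 + 1.9612·q_1 = (1.8462, 0.1538, 1.2308, 3.7692).
‖u_2‖ = 4.3765, so q_2 = (0.4218, 0.0352, 0.2812, 0.8612).
q_1·v_3 = (-0.5883)·(-4) + 0.5883·(-2) + (-0.3922)·(-2) + 0.3922·(-3) = 0.7845; q_2·v_3 = 0.4218·(-4) + 0.0352·(-2) + 0.2812·(-2) + 0.8612·(-3) = -4.9038.
u_3 = v_3 − 0.7845·q_1 + 4.9038·q_2 = (-1.4699, -2.2892, -0.3133, 0.9157).
‖u_3‖ = 2.8874, so q_3 = (-0.5091, -0.7928, -0.1085, 0.3171).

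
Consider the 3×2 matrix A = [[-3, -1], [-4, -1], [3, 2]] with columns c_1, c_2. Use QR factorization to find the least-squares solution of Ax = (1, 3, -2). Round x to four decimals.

x = (-0.6286, 0.0286)

q_1 = c_1/‖c_1‖ = (-3, -4, 3)/5.8310 = (-0.5145, -0.6860, 0.5145).
r_{12} = q_1·c_2 = 2.2295.
u_2 = c_2 − 2.2295·q_1 = (0.1471, 0.5294, 0.8529).
‖u_2‖ = 1.0146, so q_2 = (0.1449, 0.5218, 0.8407).
Qᵀb = (-3.6015, 0.0290).
Back-substitute: x_2 = 0.0290/1.0146 = 0.0286.
x_1 = (-3.6015 − 2.2295·0.0286)/5.8310 = -0.6286.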